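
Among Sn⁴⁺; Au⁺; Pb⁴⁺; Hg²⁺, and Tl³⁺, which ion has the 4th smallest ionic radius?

Work out protons and electrons: Sn⁴⁺ has 46 e⁻ (Z=50), Pb⁴⁺ has 78 e⁻ (Z=82), Tl³⁺ has 78 e⁻ (Z=81), Hg²⁺ has 78 e⁻ (Z=80), Au⁺ has 78 e⁻ (Z=79). Sn⁴⁺ < Pb⁴⁺ (same group, period 5 vs 6); Pb⁴⁺ < Tl³⁺ (isoelectronic, higher Z=82 is smaller); Tl³⁺ < Hg²⁺ (isoelectronic, higher Z=81 is smaller); Hg²⁺ < Au⁺ (isoelectronic, higher Z=80 is smaller).
Full ascending order: Sn⁴⁺ < Pb⁴⁺ < Tl³⁺ < Hg²⁺ < Au⁺. Counting from the smallest, position 4 is Hg²⁺.

Hg²⁺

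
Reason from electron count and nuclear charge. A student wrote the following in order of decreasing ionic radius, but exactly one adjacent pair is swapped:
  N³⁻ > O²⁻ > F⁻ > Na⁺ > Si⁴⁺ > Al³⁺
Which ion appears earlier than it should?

Si⁴⁺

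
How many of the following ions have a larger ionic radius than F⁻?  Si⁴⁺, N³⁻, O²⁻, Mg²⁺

Isoelectronic series (10 e⁻ each). Size is set by nuclear charge: more protons means a smaller ion. Si⁴⁺ (Z=14), Mg²⁺ (Z=12), F⁻ (Z=9), O²⁻ (Z=8), N³⁻ (Z=7).
Ordering all of them (including F⁻) by radius gives Si⁴⁺ < Mg²⁺ < F⁻ < O²⁻ < N³⁻. That's 2.

2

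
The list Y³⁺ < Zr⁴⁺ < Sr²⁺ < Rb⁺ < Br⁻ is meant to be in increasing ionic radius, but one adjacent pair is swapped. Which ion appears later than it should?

Check each adjacent pair. Y³⁺ and Zr⁴⁺ are reversed: Zr⁴⁺ and Y³⁺ share 36 electrons; the higher nuclear charge on Zr (Z=40) contracts it more, so Zr⁴⁺ < Y³⁺. No other neighbouring pair contradicts the periodic trends, so Zr⁴⁺ is the ion listed too late.

Zr⁴⁺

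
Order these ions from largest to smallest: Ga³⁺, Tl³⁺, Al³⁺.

Same group, same charge. Going down the group adds an extra shell of electrons, so the ion gets larger: Al³⁺ is highest in the group and smallest.

Tl³⁺ > Ga³⁺ > Al³⁺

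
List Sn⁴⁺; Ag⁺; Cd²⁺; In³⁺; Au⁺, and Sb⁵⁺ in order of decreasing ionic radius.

Au⁺ > Ag⁺ > Cd²⁺ > In³⁺ > Sn⁴⁺ > Sb⁵⁺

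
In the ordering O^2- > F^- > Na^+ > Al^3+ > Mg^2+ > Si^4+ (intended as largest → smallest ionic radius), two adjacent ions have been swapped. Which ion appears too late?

The pair Al^3+, Mg^2+ is the wrong way round — Al^3+ and Mg^2+ share 10 electrons; the higher nuclear charge on Al (Z=13) contracts it more, so Al^3+ < Mg^2+. All other adjacent pairs agree with periodic trends, so Mg^2+ is the misplaced ion.

Mg^2+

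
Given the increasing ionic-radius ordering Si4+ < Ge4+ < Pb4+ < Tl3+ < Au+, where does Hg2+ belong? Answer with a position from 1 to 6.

5

Work out protons and electrons: Si4+: 10 e⁻, Z=14, Ge4+: 28 e⁻, Z=32, Pb4+: 78 e⁻, Z=82, Tl3+: 78 e⁻, Z=81, Hg2+: 78 e⁻, Z=80, Au+: 78 e⁻, Z=79. Si4+ < Ge4+ (same group, 1 shell fewer); Ge4+ < Pb4+ (same group, 2 shells fewer); Pb4+ < Tl3+ (isoelectronic, higher Z=82 is smaller); Tl3+ < Hg2+ (isoelectronic, higher Z=81 is smaller); Hg2+ < Au+ (isoelectronic, higher Z=80 is smaller).
Putting Hg2+ in gives Si4+ < Ge4+ < Pb4+ < Tl3+ < Hg2+ < Au+; it lands at slot 5.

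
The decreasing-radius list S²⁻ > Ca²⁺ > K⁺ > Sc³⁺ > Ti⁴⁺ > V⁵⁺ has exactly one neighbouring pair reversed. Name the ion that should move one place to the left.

Compare adjacent ions: Ca²⁺ and K⁺ share 18 electrons; the higher nuclear charge on Ca (Z=20) contracts it more, so Ca²⁺ < K⁺ — yet in this decreasing list Ca²⁺ sits before K⁺. Nothing else is reversed, so K⁺ should move one place to the left.

K⁺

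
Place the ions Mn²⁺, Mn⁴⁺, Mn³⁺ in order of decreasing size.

Same element, different charge: the more highly charged cation has fewer electrons and a greater effective nuclear charge per electron, making Mn⁴⁺ the smallest.

Mn²⁺ > Mn³⁺ > Mn⁴⁺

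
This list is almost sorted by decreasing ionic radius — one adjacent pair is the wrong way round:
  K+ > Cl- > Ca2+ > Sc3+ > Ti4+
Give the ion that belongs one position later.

Compare adjacent ions: K+ and Cl- share 18 electrons; the higher nuclear charge on K (Z=19) contracts it more, so K+ < Cl- — yet in this decreasing list K+ sits before Cl-. Nothing else is reversed, so K+ should move one place to the right.

K+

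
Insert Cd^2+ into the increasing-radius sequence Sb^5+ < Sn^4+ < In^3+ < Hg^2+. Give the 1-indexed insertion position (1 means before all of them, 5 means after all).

Tabulating Z and e⁻: Sb^5+ (Z=51, 46 e⁻), Sn^4+ (Z=50, 46 e⁻), In^3+ (Z=49, 46 e⁻), Cd^2+ (Z=48, 46 e⁻), Hg^2+ (Z=80, 78 e⁻). Sb^5+ < Sn^4+ (isoelectronic, higher Z=51 is smaller); Sn^4+ < In^3+ (both 46 e⁻, Z=50>49); In^3+ < Cd^2+ (both 46 e⁻, Z=49>48); Cd^2+ < Hg^2+ (same group, 1 shell fewer).
Merged order: Sb^5+ < Sn^4+ < In^3+ < Cd^2+ < Hg^2+ — Cd^2+ is number 4.

4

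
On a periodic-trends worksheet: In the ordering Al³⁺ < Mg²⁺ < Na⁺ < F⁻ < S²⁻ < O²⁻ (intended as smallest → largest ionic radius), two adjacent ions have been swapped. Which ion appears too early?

S²⁻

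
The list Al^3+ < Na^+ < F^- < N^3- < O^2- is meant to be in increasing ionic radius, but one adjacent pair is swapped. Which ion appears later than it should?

O^2-

Scanning neighbour by neighbour, only N^3-/O^2- violates a trend: O^2- and N^3- share 10 electrons; the higher nuclear charge on O (Z=8) contracts it more, so O^2- < N^3-. That makes O^2- the one sitting a position late relative to where it belongs.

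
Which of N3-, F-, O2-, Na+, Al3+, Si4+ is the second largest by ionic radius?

O2-

These species are isoelectronic with 10 electrons. The only difference is the number of protons: Si4+ (Z=14), Al3+ (Z=13), Na+ (Z=11), F- (Z=9), O2- (Z=8), N3- (Z=7). The strongest nuclear pull (Si4+) gives the smallest ion.
That gives Si4+ < Al3+ < Na+ < F- < O2- < N3-. From the largest end, number 2 is O2-.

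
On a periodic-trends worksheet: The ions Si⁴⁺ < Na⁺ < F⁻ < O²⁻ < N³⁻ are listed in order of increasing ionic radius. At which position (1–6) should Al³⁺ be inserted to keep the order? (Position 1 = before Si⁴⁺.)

2

All of these have 10 electrons (isoelectronic). With the same electron cloud, the ion with the most protons pulls it in tightest. Nuclear charges: Si⁴⁺ (Z=14), Al³⁺ (Z=13), Na⁺ (Z=11), F⁻ (Z=9), O²⁻ (Z=8), N³⁻ (Z=7). Highest Z is smallest.
The complete sequence is Si⁴⁺ < Al³⁺ < Na⁺ < F⁻ < O²⁻ < N³⁻. Al³⁺ sits at position 2.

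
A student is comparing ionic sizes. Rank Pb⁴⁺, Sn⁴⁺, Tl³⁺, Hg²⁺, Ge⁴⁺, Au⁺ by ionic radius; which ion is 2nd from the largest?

Hg²⁺

Work out protons and electrons: Ge⁴⁺ (Z=32, 28 e⁻), Sn⁴⁺ (Z=50, 46 e⁻), Pb⁴⁺ (Z=82, 78 e⁻), Tl³⁺ (Z=81, 78 e⁻), Hg²⁺ (Z=80, 78 e⁻), Au⁺ (Z=79, 78 e⁻). Ge⁴⁺ < Sn⁴⁺ (same group, period 4 vs 5); Sn⁴⁺ < Pb⁴⁺ (same group, period 5 vs 6); Pb⁴⁺ < Tl³⁺ (both 78 e⁻, Z=82>81); Tl³⁺ < Hg²⁺ (isoelectronic, higher Z=81 is smaller); Hg²⁺ < Au⁺ (isoelectronic, higher Z=80 is smaller).
Ordering: Ge⁴⁺ < Sn⁴⁺ < Pb⁴⁺ < Tl³⁺ < Hg²⁺ < Au⁺. The 2nd largest is Hg²⁺.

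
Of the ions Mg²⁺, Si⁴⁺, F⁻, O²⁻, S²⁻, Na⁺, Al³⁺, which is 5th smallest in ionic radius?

Work out protons and electrons: Si⁴⁺ (Z=14, 10 e⁻), Al³⁺ (Z=13, 10 e⁻), Mg²⁺ (Z=12, 10 e⁻), Na⁺ (Z=11, 10 e⁻), F⁻ (Z=9, 10 e⁻), O²⁻ (Z=8, 10 e⁻), S²⁻ (Z=16, 18 e⁻). Si⁴⁺ < Al³⁺ (both 10 e⁻, Z=14>13); Al³⁺ < Mg²⁺ (both 10 e⁻, Z=13>12); Mg²⁺ < Na⁺ (both 10 e⁻, Z=12>11); Na⁺ < F⁻ (both 10 e⁻, Z=11>9); F⁻ < O²⁻ (isoelectronic, higher Z=9 is smaller); O²⁻ < S²⁻ (same group, 1 shell fewer).
So the order is Si⁴⁺ < Al³⁺ < Mg²⁺ < Na⁺ < F⁻ < O²⁻ < S²⁻; the 5th-smallest ion is F⁻.

F⁻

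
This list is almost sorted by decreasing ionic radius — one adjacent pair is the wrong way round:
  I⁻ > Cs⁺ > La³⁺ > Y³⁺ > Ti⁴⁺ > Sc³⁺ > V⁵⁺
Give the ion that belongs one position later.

Ti⁴⁺

The pair Ti⁴⁺, Sc³⁺ is the wrong way round — they are isoelectronic (18 e⁻) and Ti has more protons than Sc (22 vs 21), making Ti⁴⁺ smaller. All other adjacent pairs agree with periodic trends, so Ti⁴⁺ is the misplaced ion.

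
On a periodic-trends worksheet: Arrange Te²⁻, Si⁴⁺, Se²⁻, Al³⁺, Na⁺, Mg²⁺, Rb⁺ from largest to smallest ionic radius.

First list Z and electron count for each: Si⁴⁺ has 10 e⁻ (Z=14), Al³⁺ has 10 e⁻ (Z=13), Mg²⁺ has 10 e⁻ (Z=12), Na⁺ has 10 e⁻ (Z=11), Rb⁺ has 36 e⁻ (Z=37), Se²⁻ has 36 e⁻ (Z=34), Te²⁻ has 54 e⁻ (Z=52). Si⁴⁺ < Al³⁺ (both 10 e⁻, Z=14>13); Al³⁺ < Mg²⁺ (both 10 e⁻, Z=13>12); Mg²⁺ < Na⁺ (isoelectronic, higher Z=12 is smaller); Na⁺ < Rb⁺ (same group, period 3 vs 5); Rb⁺ < Se²⁻ (isoelectronic, higher Z=37 is smaller); Se²⁻ < Te²⁻ (same group, 1 shell fewer).

Te²⁻ > Se²⁻ > Rb⁺ > Na⁺ > Mg²⁺ > Al³⁺ > Si⁴⁺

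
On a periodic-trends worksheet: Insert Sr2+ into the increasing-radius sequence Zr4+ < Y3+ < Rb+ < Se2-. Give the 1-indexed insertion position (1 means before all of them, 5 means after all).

3

Isoelectronic series (36 e⁻ each). Size is set by nuclear charge: more protons means a smaller ion. Zr4+ (Z=40), Y3+ (Z=39), Sr2+ (Z=38), Rb+ (Z=37), Se2- (Z=34).
Putting Sr2+ in gives Zr4+ < Y3+ < Sr2+ < Rb+ < Se2-; it lands at slot 3.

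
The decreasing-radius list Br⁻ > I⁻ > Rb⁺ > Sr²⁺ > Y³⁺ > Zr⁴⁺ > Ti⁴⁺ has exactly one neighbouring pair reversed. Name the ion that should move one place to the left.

Scanning neighbour by neighbour, only Br⁻/I⁻ violates a trend: both in group 17 with the same charge; Br⁻ (period 4) has the smaller radius. That makes I⁻ the one sitting a position late relative to where it belongs.

I⁻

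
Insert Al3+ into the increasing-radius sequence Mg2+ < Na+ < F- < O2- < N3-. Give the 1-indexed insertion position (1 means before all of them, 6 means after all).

1

These species are isoelectronic with 10 electrons. The only difference is the number of protons: Al3+ (Z=13), Mg2+ (Z=12), Na+ (Z=11), F- (Z=9), O2- (Z=8), N3- (Z=7). The strongest nuclear pull (Al3+) gives the smallest ion.
With Al3+ included the full order is Al3+ < Mg2+ < Na+ < F- < O2- < N3-, so it takes position 1.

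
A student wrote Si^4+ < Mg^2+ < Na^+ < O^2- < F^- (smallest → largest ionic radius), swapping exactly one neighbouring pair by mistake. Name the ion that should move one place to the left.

F^-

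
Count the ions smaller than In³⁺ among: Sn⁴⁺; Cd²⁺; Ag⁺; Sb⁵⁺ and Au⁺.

2

Sb⁵⁺ (Z=51, 46 e⁻), Sn⁴⁺ (Z=50, 46 e⁻), In³⁺ (Z=49, 46 e⁻), Cd²⁺ (Z=48, 46 e⁻), Ag⁺ (Z=47, 46 e⁻), Au⁺ (Z=79, 78 e⁻). Sb⁵⁺ < Sn⁴⁺ (isoelectronic, higher Z=51 is smaller); Sn⁴⁺ < In³⁺ (isoelectronic, higher Z=50 is smaller); In³⁺ < Cd²⁺ (isoelectronic, higher Z=49 is smaller); Cd²⁺ < Ag⁺ (both 46 e⁻, Z=48>47); Ag⁺ < Au⁺ (same group, 1 shell fewer).
Placing each against In³⁺: smaller — Sb⁵⁺, Sn⁴⁺; larger — Cd²⁺, Ag⁺, Au⁺. That's 2.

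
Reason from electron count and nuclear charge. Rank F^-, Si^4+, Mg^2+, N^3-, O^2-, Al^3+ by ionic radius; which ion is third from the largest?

F^-

All of these have 10 electrons (isoelectronic). With the same electron cloud, the ion with the most protons pulls it in tightest. Nuclear charges: Si^4+ (Z=14), Al^3+ (Z=13), Mg^2+ (Z=12), F^- (Z=9), O^2- (Z=8), N^3- (Z=7). Highest Z is smallest.
Full ascending order: Si^4+ < Al^3+ < Mg^2+ < F^- < O^2- < N^3-. Counting from the largest, position 3 is F^-.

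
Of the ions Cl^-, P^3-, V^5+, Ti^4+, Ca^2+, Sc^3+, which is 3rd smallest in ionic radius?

Sc^3+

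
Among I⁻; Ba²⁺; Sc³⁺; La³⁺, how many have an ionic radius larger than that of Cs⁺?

Sc³⁺: 18 e⁻, Z=21, La³⁺: 54 e⁻, Z=57, Ba²⁺: 54 e⁻, Z=56, Cs⁺: 54 e⁻, Z=55, I⁻: 54 e⁻, Z=53. Sc³⁺ < La³⁺ (same group, period 4 vs 6); La³⁺ < Ba²⁺ (both 54 e⁻, Z=57>56); Ba²⁺ < Cs⁺ (isoelectronic, higher Z=56 is smaller); Cs⁺ < I⁻ (both 54 e⁻, Z=55>53).
Relative to Cs⁺, the ions that are larger are I⁻. So 1 is larger.

1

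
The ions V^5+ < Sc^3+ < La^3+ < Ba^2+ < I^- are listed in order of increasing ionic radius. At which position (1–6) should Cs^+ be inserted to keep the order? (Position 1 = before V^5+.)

5

V^5+ (Z=23, 18 e⁻), Sc^3+ (Z=21, 18 e⁻), La^3+ (Z=57, 54 e⁻), Ba^2+ (Z=56, 54 e⁻), Cs^+ (Z=55, 54 e⁻), I^- (Z=53, 54 e⁻). V^5+ < Sc^3+ (isoelectronic, higher Z=23 is smaller); Sc^3+ < La^3+ (same group, period 4 vs 6); La^3+ < Ba^2+ (both 54 e⁻, Z=57>56); Ba^2+ < Cs^+ (isoelectronic, higher Z=56 is smaller); Cs^+ < I^- (both 54 e⁻, Z=55>53).
With Cs^+ included the full order is V^5+ < Sc^3+ < La^3+ < Ba^2+ < Cs^+ < I^-, so it takes position 5.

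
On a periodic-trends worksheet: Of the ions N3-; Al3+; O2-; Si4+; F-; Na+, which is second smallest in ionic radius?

Al3+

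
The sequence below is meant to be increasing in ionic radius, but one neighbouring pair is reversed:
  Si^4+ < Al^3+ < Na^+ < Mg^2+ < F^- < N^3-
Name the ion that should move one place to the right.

The pair Na^+, Mg^2+ is the wrong way round — they are isoelectronic (10 e⁻) and Mg has more protons than Na (12 vs 11), making Mg^2+ smaller. All other adjacent pairs agree with periodic trends, so Na^+ is the misplaced ion.

Na^+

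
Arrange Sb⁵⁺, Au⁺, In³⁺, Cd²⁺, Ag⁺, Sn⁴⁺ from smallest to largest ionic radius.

Tabulating Z and e⁻: Sb⁵⁺: 46 e⁻, Z=51, Sn⁴⁺: 46 e⁻, Z=50, In³⁺: 46 e⁻, Z=49, Cd²⁺: 46 e⁻, Z=48, Ag⁺: 46 e⁻, Z=47, Au⁺: 78 e⁻, Z=79. Sb⁵⁺ < Sn⁴⁺ (isoelectronic, higher Z=51 is smaller); Sn⁴⁺ < In³⁺ (both 46 e⁻, Z=50>49); In³⁺ < Cd²⁺ (both 46 e⁻, Z=49>48); Cd²⁺ < Ag⁺ (both 46 e⁻, Z=48>47); Ag⁺ < Au⁺ (same group, period 5 vs 6).

Sb⁵⁺ < Sn⁴⁺ < In³⁺ < Cd²⁺ < Ag⁺ < Au⁺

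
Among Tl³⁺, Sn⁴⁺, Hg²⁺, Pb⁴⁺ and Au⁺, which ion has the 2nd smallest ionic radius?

Pb⁴⁺

Work out protons and electrons: Sn⁴⁺: 46 e⁻, Z=50, Pb⁴⁺: 78 e⁻, Z=82, Tl³⁺: 78 e⁻, Z=81, Hg²⁺: 78 e⁻, Z=80, Au⁺: 78 e⁻, Z=79. Sn⁴⁺ < Pb⁴⁺ (same group, period 5 vs 6); Pb⁴⁺ < Tl³⁺ (isoelectronic, higher Z=82 is smaller); Tl³⁺ < Hg²⁺ (both 78 e⁻, Z=81>80); Hg²⁺ < Au⁺ (both 78 e⁻, Z=80>79).
Ordering: Sn⁴⁺ < Pb⁴⁺ < Tl³⁺ < Hg²⁺ < Au⁺. The 2nd smallest is Pb⁴⁺.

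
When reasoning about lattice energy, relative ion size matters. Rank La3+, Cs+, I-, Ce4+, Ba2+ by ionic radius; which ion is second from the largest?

Cs+

Each ion has 54 electrons. The ranking follows nuclear charge in reverse — greater Z gives a smaller radius. Ce4+ (Z=58), La3+ (Z=57), Ba2+ (Z=56), Cs+ (Z=55), I- (Z=53).
So the order is Ce4+ < La3+ < Ba2+ < Cs+ < I-; the 2nd-largest ion is Cs+.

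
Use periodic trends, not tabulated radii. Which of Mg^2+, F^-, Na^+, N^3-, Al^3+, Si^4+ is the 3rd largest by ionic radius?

These species are isoelectronic with 10 electrons. The only difference is the number of protons: Si^4+ (Z=14), Al^3+ (Z=13), Mg^2+ (Z=12), Na^+ (Z=11), F^- (Z=9), N^3- (Z=7). The strongest nuclear pull (Si^4+) gives the smallest ion.
That gives Si^4+ < Al^3+ < Mg^2+ < Na^+ < F^- < N^3-. From the largest end, number 3 is Na^+.

Na^+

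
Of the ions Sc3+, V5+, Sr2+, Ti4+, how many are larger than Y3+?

1

V5+: 18 e⁻, Z=23, Ti4+: 18 e⁻, Z=22, Sc3+: 18 e⁻, Z=21, Y3+: 36 e⁻, Z=39, Sr2+: 36 e⁻, Z=38. V5+ < Ti4+ (both 18 e⁻, Z=23>22); Ti4+ < Sc3+ (both 18 e⁻, Z=22>21); Sc3+ < Y3+ (same group, 1 shell fewer); Y3+ < Sr2+ (isoelectronic, higher Z=39 is smaller).
Placing each against Y3+: smaller — V5+, Ti4+, Sc3+; larger — Sr2+. So 1 is larger.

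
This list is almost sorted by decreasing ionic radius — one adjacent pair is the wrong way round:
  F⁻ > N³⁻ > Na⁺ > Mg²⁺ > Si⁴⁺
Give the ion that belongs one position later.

F⁻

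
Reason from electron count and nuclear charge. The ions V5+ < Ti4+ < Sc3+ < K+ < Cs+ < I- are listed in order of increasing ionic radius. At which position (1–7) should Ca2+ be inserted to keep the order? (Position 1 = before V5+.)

Work out protons and electrons: V5+ (Z=23, 18 e⁻), Ti4+ (Z=22, 18 e⁻), Sc3+ (Z=21, 18 e⁻), Ca2+ (Z=20, 18 e⁻), K+ (Z=19, 18 e⁻), Cs+ (Z=55, 54 e⁻), I- (Z=53, 54 e⁻). V5+ < Ti4+ (isoelectronic, higher Z=23 is smaller); Ti4+ < Sc3+ (isoelectronic, higher Z=22 is smaller); Sc3+ < Ca2+ (both 18 e⁻, Z=21>20); Ca2+ < K+ (both 18 e⁻, Z=20>19); K+ < Cs+ (same group, 2 shells fewer); Cs+ < I- (isoelectronic, higher Z=55 is smaller).
Merged order: V5+ < Ti4+ < Sc3+ < Ca2+ < K+ < Cs+ < I- — Ca2+ is number 4.

4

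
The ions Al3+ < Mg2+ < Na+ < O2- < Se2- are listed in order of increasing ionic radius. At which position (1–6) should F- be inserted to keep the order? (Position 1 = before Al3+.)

First list Z and electron count for each: Al3+ has 10 e⁻ (Z=13), Mg2+ has 10 e⁻ (Z=12), Na+ has 10 e⁻ (Z=11), F- has 10 e⁻ (Z=9), O2- has 10 e⁻ (Z=8), Se2- has 36 e⁻ (Z=34). Al3+ < Mg2+ (both 10 e⁻, Z=13>12); Mg2+ < Na+ (isoelectronic, higher Z=12 is smaller); Na+ < F- (isoelectronic, higher Z=11 is smaller); F- < O2- (isoelectronic, higher Z=9 is smaller); O2- < Se2- (same group, 2 shells fewer).
Putting F- in gives Al3+ < Mg2+ < Na+ < F- < O2- < Se2-; it lands at slot 4.

4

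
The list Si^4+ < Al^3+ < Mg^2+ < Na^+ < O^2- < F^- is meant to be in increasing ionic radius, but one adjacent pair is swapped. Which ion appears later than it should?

The pair O^2-, F^- is the wrong way round — both have 10 electrons but Z(F)=9 > Z(O)=8, so F^- should be the smaller of the two. All other adjacent pairs agree with periodic trends, so F^- is the misplaced ion.

F^-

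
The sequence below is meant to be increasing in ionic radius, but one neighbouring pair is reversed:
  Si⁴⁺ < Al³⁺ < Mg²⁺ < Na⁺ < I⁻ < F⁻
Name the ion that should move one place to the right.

I⁻

The pair I⁻, F⁻ is the wrong way round — both in group 17 with the same charge; F⁻ (period 2) has the smaller radius. All other adjacent pairs agree with periodic trends, so I⁻ is the misplaced ion.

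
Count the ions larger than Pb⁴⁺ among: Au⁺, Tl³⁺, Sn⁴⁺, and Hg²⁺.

3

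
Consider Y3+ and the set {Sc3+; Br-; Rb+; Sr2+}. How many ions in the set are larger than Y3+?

3

Tabulating Z and e⁻: Sc3+: 18 e⁻, Z=21, Y3+: 36 e⁻, Z=39, Sr2+: 36 e⁻, Z=38, Rb+: 36 e⁻, Z=37, Br-: 36 e⁻, Z=35. Sc3+ < Y3+ (same group, 1 shell fewer); Y3+ < Sr2+ (both 36 e⁻, Z=39>38); Sr2+ < Rb+ (both 36 e⁻, Z=38>37); Rb+ < Br- (both 36 e⁻, Z=37>35).
Overall: Sc3+ < Y3+ < Sr2+ < Rb+ < Br-. Y3+ has 1 below it and 3 above. That's 3.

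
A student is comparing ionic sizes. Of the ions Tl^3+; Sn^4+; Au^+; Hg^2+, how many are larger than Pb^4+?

First list Z and electron count for each: Sn^4+ has 46 e⁻ (Z=50), Pb^4+ has 78 e⁻ (Z=82), Tl^3+ has 78 e⁻ (Z=81), Hg^2+ has 78 e⁻ (Z=80), Au^+ has 78 e⁻ (Z=79). Sn^4+ < Pb^4+ (same group, period 5 vs 6); Pb^4+ < Tl^3+ (isoelectronic, higher Z=82 is smaller); Tl^3+ < Hg^2+ (isoelectronic, higher Z=81 is smaller); Hg^2+ < Au^+ (both 78 e⁻, Z=80>79).
Ordering all of them (including Pb^4+) by radius gives Sn^4+ < Pb^4+ < Tl^3+ < Hg^2+ < Au^+. Count: 3.

3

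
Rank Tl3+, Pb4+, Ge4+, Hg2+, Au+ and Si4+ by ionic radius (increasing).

Si4+ < Ge4+ < Pb4+ < Tl3+ < Hg2+ < Au+

First list Z and electron count for each: Si4+ (Z=14, 10 e⁻), Ge4+ (Z=32, 28 e⁻), Pb4+ (Z=82, 78 e⁻), Tl3+ (Z=81, 78 e⁻), Hg2+ (Z=80, 78 e⁻), Au+ (Z=79, 78 e⁻). Si4+ < Ge4+ (same group, period 3 vs 4); Ge4+ < Pb4+ (same group, period 4 vs 6); Pb4+ < Tl3+ (isoelectronic, higher Z=82 is smaller); Tl3+ < Hg2+ (both 78 e⁻, Z=81>80); Hg2+ < Au+ (both 78 e⁻, Z=80>79).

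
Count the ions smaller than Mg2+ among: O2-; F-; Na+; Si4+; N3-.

All of these have 10 electrons (isoelectronic). With the same electron cloud, the ion with the most protons pulls it in tightest. Nuclear charges: Si4+ (Z=14), Mg2+ (Z=12), Na+ (Z=11), F- (Z=9), O2- (Z=8), N3- (Z=7). Highest Z is smallest.
Relative to Mg2+, the ions that are smaller are Si4+. That's 1.

1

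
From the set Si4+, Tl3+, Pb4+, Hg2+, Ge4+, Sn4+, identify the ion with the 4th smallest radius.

Pb4+

Electron counts and nuclear charges: Si4+ has 10 e⁻ (Z=14), Ge4+ has 28 e⁻ (Z=32), Sn4+ has 46 e⁻ (Z=50), Pb4+ has 78 e⁻ (Z=82), Tl3+ has 78 e⁻ (Z=81), Hg2+ has 78 e⁻ (Z=80). Si4+ < Ge4+ (same group, period 3 vs 4); Ge4+ < Sn4+ (same group, period 4 vs 5); Sn4+ < Pb4+ (same group, period 5 vs 6); Pb4+ < Tl3+ (both 78 e⁻, Z=82>81); Tl3+ < Hg2+ (both 78 e⁻, Z=81>80).
So the order is Si4+ < Ge4+ < Sn4+ < Pb4+ < Tl3+ < Hg2+; the 4th-smallest ion is Pb4+.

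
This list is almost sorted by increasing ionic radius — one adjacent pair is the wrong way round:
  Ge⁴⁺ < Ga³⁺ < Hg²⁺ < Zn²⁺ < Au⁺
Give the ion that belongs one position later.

Hg²⁺

Compare adjacent ions: same group and charge — period 4 sits above period 6, so Zn²⁺ is smaller — yet in this increasing list Hg²⁺ sits before Zn²⁺. Nothing else is reversed, so Hg²⁺ should move one place to the right.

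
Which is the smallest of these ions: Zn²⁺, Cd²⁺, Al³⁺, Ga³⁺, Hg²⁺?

Al³⁺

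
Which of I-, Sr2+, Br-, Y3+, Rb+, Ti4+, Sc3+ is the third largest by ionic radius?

Work out protons and electrons: Ti4+ (Z=22, 18 e⁻), Sc3+ (Z=21, 18 e⁻), Y3+ (Z=39, 36 e⁻), Sr2+ (Z=38, 36 e⁻), Rb+ (Z=37, 36 e⁻), Br- (Z=35, 36 e⁻), I- (Z=53, 54 e⁻). Ti4+ < Sc3+ (both 18 e⁻, Z=22>21); Sc3+ < Y3+ (same group, period 4 vs 5); Y3+ < Sr2+ (isoelectronic, higher Z=39 is smaller); Sr2+ < Rb+ (isoelectronic, higher Z=38 is smaller); Rb+ < Br- (isoelectronic, higher Z=37 is smaller); Br- < I- (same group, 1 shell fewer).
Full ascending order: Ti4+ < Sc3+ < Y3+ < Sr2+ < Rb+ < Br- < I-. Counting from the largest, position 3 is Rb+.

Rb+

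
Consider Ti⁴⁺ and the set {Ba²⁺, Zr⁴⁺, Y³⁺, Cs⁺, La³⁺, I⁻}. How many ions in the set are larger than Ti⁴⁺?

Ti⁴⁺ has 18 e⁻ (Z=22), Zr⁴⁺ has 36 e⁻ (Z=40), Y³⁺ has 36 e⁻ (Z=39), La³⁺ has 54 e⁻ (Z=57), Ba²⁺ has 54 e⁻ (Z=56), Cs⁺ has 54 e⁻ (Z=55), I⁻ has 54 e⁻ (Z=53). Ti⁴⁺ < Zr⁴⁺ (same group, 1 shell fewer); Zr⁴⁺ < Y³⁺ (both 36 e⁻, Z=40>39); Y³⁺ < La³⁺ (same group, period 5 vs 6); La³⁺ < Ba²⁺ (both 54 e⁻, Z=57>56); Ba²⁺ < Cs⁺ (isoelectronic, higher Z=56 is smaller); Cs⁺ < I⁻ (both 54 e⁻, Z=55>53).
Overall: Ti⁴⁺ < Zr⁴⁺ < Y³⁺ < La³⁺ < Ba²⁺ < Cs⁺ < I⁻. Ti⁴⁺ has 0 below it and 6 above. Count: 6.

6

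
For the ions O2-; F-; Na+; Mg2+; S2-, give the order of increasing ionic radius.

First list Z and electron count for each: Mg2+: 10 e⁻, Z=12, Na+: 10 e⁻, Z=11, F-: 10 e⁻, Z=9, O2-: 10 e⁻, Z=8, S2-: 18 e⁻, Z=16. Mg2+ < Na+ (isoelectronic, higher Z=12 is smaller); Na+ < F- (isoelectronic, higher Z=11 is smaller); F- < O2- (both 10 e⁻, Z=9>8); O2- < S2- (same group, 1 shell fewer).

Mg2+ < Na+ < F- < O2- < S2-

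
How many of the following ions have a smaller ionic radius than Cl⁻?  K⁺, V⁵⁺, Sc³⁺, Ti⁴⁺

All of these have 18 electrons (isoelectronic). With the same electron cloud, the ion with the most protons pulls it in tightest. Nuclear charges: V⁵⁺ (Z=23), Ti⁴⁺ (Z=22), Sc³⁺ (Z=21), K⁺ (Z=19), Cl⁻ (Z=17). Highest Z is smallest.
Placing each against Cl⁻: smaller — V⁵⁺, Ti⁴⁺, Sc³⁺, K⁺; larger — none. That's 4.

4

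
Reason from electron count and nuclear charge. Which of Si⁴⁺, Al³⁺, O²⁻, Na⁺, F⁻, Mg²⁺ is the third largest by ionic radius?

Na⁺

Isoelectronic series (10 e⁻ each). Size is set by nuclear charge: more protons means a smaller ion. Si⁴⁺ (Z=14), Al³⁺ (Z=13), Mg²⁺ (Z=12), Na⁺ (Z=11), F⁻ (Z=9), O²⁻ (Z=8).
Ordering: Si⁴⁺ < Al³⁺ < Mg²⁺ < Na⁺ < F⁻ < O²⁻. The third largest is Na⁺.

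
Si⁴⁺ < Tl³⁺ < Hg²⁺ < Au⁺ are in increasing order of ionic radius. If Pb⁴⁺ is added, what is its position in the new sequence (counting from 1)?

Work out protons and electrons: Si⁴⁺: 10 e⁻, Z=14, Pb⁴⁺: 78 e⁻, Z=82, Tl³⁺: 78 e⁻, Z=81, Hg²⁺: 78 e⁻, Z=80, Au⁺: 78 e⁻, Z=79. Si⁴⁺ < Pb⁴⁺ (same group, period 3 vs 6); Pb⁴⁺ < Tl³⁺ (isoelectronic, higher Z=82 is smaller); Tl³⁺ < Hg²⁺ (isoelectronic, higher Z=81 is smaller); Hg²⁺ < Au⁺ (isoelectronic, higher Z=80 is smaller).
With Pb⁴⁺ included the full order is Si⁴⁺ < Pb⁴⁺ < Tl³⁺ < Hg²⁺ < Au⁺, so it takes position 2.

2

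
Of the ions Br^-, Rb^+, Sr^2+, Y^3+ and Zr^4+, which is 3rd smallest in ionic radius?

Each ion has 36 electrons. The ranking follows nuclear charge in reverse — greater Z gives a smaller radius. Zr^4+ (Z=40), Y^3+ (Z=39), Sr^2+ (Z=38), Rb^+ (Z=37), Br^- (Z=35).
Full ascending order: Zr^4+ < Y^3+ < Sr^2+ < Rb^+ < Br^-. Counting from the smallest, position 3 is Sr^2+.

Sr^2+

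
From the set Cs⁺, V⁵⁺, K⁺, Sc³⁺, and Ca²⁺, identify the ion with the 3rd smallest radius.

Ca²⁺

Work out protons and electrons: V⁵⁺ (Z=23, 18 e⁻), Sc³⁺ (Z=21, 18 e⁻), Ca²⁺ (Z=20, 18 e⁻), K⁺ (Z=19, 18 e⁻), Cs⁺ (Z=55, 54 e⁻). V⁵⁺ < Sc³⁺ (both 18 e⁻, Z=23>21); Sc³⁺ < Ca²⁺ (isoelectronic, higher Z=21 is smaller); Ca²⁺ < K⁺ (both 18 e⁻, Z=20>19); K⁺ < Cs⁺ (same group, period 4 vs 6).
That gives V⁵⁺ < Sc³⁺ < Ca²⁺ < K⁺ < Cs⁺. From the smallest end, number 3 is Ca²⁺.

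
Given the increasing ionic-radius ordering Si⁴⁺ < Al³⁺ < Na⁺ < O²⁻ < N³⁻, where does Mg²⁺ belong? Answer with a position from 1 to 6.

Each ion has 10 electrons. The ranking follows nuclear charge in reverse — greater Z gives a smaller radius. Si⁴⁺ (Z=14), Al³⁺ (Z=13), Mg²⁺ (Z=12), Na⁺ (Z=11), O²⁻ (Z=8), N³⁻ (Z=7).
Merged order: Si⁴⁺ < Al³⁺ < Mg²⁺ < Na⁺ < O²⁻ < N³⁻ — Mg²⁺ is number 3.

3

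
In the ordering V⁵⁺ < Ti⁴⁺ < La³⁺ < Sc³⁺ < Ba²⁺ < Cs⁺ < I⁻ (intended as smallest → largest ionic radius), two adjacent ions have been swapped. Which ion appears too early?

Compare adjacent ions: same group and charge — period 4 sits above period 6, so Sc³⁺ is smaller — yet in this increasing list La³⁺ sits before Sc³⁺. Nothing else is reversed, so La³⁺ should move one place to the right.

La³⁺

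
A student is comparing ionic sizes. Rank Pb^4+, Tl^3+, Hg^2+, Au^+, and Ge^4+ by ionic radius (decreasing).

Au^+ > Hg^2+ > Tl^3+ > Pb^4+ > Ge^4+

Tabulating Z and e⁻: Ge^4+ (Z=32, 28 e⁻), Pb^4+ (Z=82, 78 e⁻), Tl^3+ (Z=81, 78 e⁻), Hg^2+ (Z=80, 78 e⁻), Au^+ (Z=79, 78 e⁻). Ge^4+ < Pb^4+ (same group, 2 shells fewer); Pb^4+ < Tl^3+ (both 78 e⁻, Z=82>81); Tl^3+ < Hg^2+ (isoelectronic, higher Z=81 is smaller); Hg^2+ < Au^+ (isoelectronic, higher Z=80 is smaller).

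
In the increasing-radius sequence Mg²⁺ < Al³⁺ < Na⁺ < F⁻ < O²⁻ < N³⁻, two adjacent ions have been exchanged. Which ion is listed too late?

Compare adjacent ions: they are isoelectronic (10 e⁻) and Al has more protons than Mg (13 vs 12), making Al³⁺ smaller — yet in this increasing list Mg²⁺ sits before Al³⁺. Nothing else is reversed, so Al³⁺ should move one place to the left.

Al³⁺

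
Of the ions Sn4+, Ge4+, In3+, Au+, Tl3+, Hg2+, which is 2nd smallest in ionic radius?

Sn4+

Electron counts and nuclear charges: Ge4+ has 28 e⁻ (Z=32), Sn4+ has 46 e⁻ (Z=50), In3+ has 46 e⁻ (Z=49), Tl3+ has 78 e⁻ (Z=81), Hg2+ has 78 e⁻ (Z=80), Au+ has 78 e⁻ (Z=79). Ge4+ < Sn4+ (same group, period 4 vs 5); Sn4+ < In3+ (both 46 e⁻, Z=50>49); In3+ < Tl3+ (same group, 1 shell fewer); Tl3+ < Hg2+ (isoelectronic, higher Z=81 is smaller); Hg2+ < Au+ (both 78 e⁻, Z=80>79).
That gives Ge4+ < Sn4+ < In3+ < Tl3+ < Hg2+ < Au+. From the smallest end, number 2 is Sn4+.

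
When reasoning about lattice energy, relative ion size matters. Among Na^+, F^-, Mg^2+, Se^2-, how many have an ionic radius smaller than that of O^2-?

3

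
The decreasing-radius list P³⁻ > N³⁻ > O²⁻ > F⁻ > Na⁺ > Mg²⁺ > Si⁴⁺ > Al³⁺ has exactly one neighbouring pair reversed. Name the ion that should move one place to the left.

Scanning neighbour by neighbour, only Si⁴⁺/Al³⁺ violates a trend: both have 10 electrons but Z(Si)=14 > Z(Al)=13, so Si⁴⁺ should be the smaller of the two. That makes Al³⁺ the one sitting a position late relative to where it belongs.

Al³⁺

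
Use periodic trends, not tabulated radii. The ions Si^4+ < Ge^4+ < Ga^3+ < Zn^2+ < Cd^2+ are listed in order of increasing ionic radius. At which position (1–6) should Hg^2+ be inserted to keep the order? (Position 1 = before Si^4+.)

6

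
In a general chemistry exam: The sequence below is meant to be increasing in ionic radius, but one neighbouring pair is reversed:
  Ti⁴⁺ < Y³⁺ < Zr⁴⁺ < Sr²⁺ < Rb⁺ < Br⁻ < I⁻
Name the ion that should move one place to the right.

Check each adjacent pair. Y³⁺ and Zr⁴⁺ are reversed: they are isoelectronic (36 e⁻) and Zr has more protons than Y (40 vs 39), making Zr⁴⁺ smaller. No other neighbouring pair contradicts the periodic trends, so Y³⁺ is the ion listed too early.

Y³⁺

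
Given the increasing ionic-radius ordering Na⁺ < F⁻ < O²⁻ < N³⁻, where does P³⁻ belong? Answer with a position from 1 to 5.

5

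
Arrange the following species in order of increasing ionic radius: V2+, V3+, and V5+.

V5+ < V3+ < V2+

These are all V ions. Removing more electrons (higher positive charge) pulls the remaining electrons in closer, so V5+ is smallest and V2+ is largest.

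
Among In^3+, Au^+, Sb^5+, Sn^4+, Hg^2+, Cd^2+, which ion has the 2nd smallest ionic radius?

Sb^5+ has 46 e⁻ (Z=51), Sn^4+ has 46 e⁻ (Z=50), In^3+ has 46 e⁻ (Z=49), Cd^2+ has 46 e⁻ (Z=48), Hg^2+ has 78 e⁻ (Z=80), Au^+ has 78 e⁻ (Z=79). Sb^5+ < Sn^4+ (both 46 e⁻, Z=51>50); Sn^4+ < In^3+ (isoelectronic, higher Z=50 is smaller); In^3+ < Cd^2+ (both 46 e⁻, Z=49>48); Cd^2+ < Hg^2+ (same group, 1 shell fewer); Hg^2+ < Au^+ (isoelectronic, higher Z=80 is smaller).
So the order is Sb^5+ < Sn^4+ < In^3+ < Cd^2+ < Hg^2+ < Au^+; the 2nd-smallest ion is Sn^4+.

Sn^4+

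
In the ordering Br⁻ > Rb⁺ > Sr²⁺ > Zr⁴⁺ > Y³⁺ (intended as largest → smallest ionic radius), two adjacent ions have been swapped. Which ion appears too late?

Y³⁺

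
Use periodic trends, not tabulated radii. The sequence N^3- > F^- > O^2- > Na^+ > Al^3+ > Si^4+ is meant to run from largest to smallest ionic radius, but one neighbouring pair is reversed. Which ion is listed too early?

Scanning neighbour by neighbour, only F^-/O^2- violates a trend: they are isoelectronic (10 e⁻) and F has more protons than O (9 vs 8), making F^- smaller. That makes F^- the one sitting a position early relative to where it belongs.

F^-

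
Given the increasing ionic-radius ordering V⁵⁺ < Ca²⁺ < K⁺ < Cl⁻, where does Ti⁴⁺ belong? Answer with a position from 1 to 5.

Each ion has 18 electrons. The ranking follows nuclear charge in reverse — greater Z gives a smaller radius. V⁵⁺ (Z=23), Ti⁴⁺ (Z=22), Ca²⁺ (Z=20), K⁺ (Z=19), Cl⁻ (Z=17).
Merged order: V⁵⁺ < Ti⁴⁺ < Ca²⁺ < K⁺ < Cl⁻ — Ti⁴⁺ is number 2.

2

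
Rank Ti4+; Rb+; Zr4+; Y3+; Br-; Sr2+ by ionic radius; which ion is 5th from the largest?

Work out protons and electrons: Ti4+ has 18 e⁻ (Z=22), Zr4+ has 36 e⁻ (Z=40), Y3+ has 36 e⁻ (Z=39), Sr2+ has 36 e⁻ (Z=38), Rb+ has 36 e⁻ (Z=37), Br- has 36 e⁻ (Z=35). Ti4+ < Zr4+ (same group, period 4 vs 5); Zr4+ < Y3+ (both 36 e⁻, Z=40>39); Y3+ < Sr2+ (both 36 e⁻, Z=39>38); Sr2+ < Rb+ (isoelectronic, higher Z=38 is smaller); Rb+ < Br- (isoelectronic, higher Z=37 is smaller).
So the order is Ti4+ < Zr4+ < Y3+ < Sr2+ < Rb+ < Br-; the 5th-largest ion is Zr4+.

Zr4+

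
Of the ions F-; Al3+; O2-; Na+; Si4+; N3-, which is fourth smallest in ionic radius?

F-

Isoelectronic series (10 e⁻ each). Size is set by nuclear charge: more protons means a smaller ion. Si4+ (Z=14), Al3+ (Z=13), Na+ (Z=11), F- (Z=9), O2- (Z=8), N3- (Z=7).
That gives Si4+ < Al3+ < Na+ < F- < O2- < N3-. From the smallest end, number 4 is F-.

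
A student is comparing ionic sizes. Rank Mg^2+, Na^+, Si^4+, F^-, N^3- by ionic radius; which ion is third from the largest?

Na^+

Each ion has 10 electrons. The ranking follows nuclear charge in reverse — greater Z gives a smaller radius. Si^4+ (Z=14), Mg^2+ (Z=12), Na^+ (Z=11), F^- (Z=9), N^3- (Z=7).
Full ascending order: Si^4+ < Mg^2+ < Na^+ < F^- < N^3-. Counting from the largest, position 3 is Na^+.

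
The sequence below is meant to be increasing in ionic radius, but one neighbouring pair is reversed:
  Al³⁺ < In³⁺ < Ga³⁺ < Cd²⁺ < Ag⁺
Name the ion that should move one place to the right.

In³⁺

Scanning neighbour by neighbour, only In³⁺/Ga³⁺ violates a trend: Ga³⁺ and In³⁺ are in one column with the same charge; the lighter period-4 ion has one fewer shell and is smaller. That makes In³⁺ the one sitting a position early relative to where it belongs.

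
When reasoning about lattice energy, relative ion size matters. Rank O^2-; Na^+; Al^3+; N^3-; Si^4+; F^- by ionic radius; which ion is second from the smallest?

All of these have 10 electrons (isoelectronic). With the same electron cloud, the ion with the most protons pulls it in tightest. Nuclear charges: Si^4+ (Z=14), Al^3+ (Z=13), Na^+ (Z=11), F^- (Z=9), O^2- (Z=8), N^3- (Z=7). Highest Z is smallest.
Full ascending order: Si^4+ < Al^3+ < Na^+ < F^- < O^2- < N^3-. Counting from the smallest, position 2 is Al^3+.

Al^3+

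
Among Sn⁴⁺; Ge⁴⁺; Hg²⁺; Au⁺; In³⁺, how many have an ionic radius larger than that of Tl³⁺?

2

Tabulating Z and e⁻: Ge⁴⁺ has 28 e⁻ (Z=32), Sn⁴⁺ has 46 e⁻ (Z=50), In³⁺ has 46 e⁻ (Z=49), Tl³⁺ has 78 e⁻ (Z=81), Hg²⁺ has 78 e⁻ (Z=80), Au⁺ has 78 e⁻ (Z=79). Ge⁴⁺ < Sn⁴⁺ (same group, period 4 vs 5); Sn⁴⁺ < In³⁺ (both 46 e⁻, Z=50>49); In³⁺ < Tl³⁺ (same group, period 5 vs 6); Tl³⁺ < Hg²⁺ (isoelectronic, higher Z=81 is smaller); Hg²⁺ < Au⁺ (isoelectronic, higher Z=80 is smaller).
Relative to Tl³⁺, the ions that are larger are Hg²⁺, Au⁺. Count: 2.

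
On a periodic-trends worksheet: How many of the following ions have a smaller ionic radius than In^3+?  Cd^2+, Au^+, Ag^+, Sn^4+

1

First list Z and electron count for each: Sn^4+: 46 e⁻, Z=50, In^3+: 46 e⁻, Z=49, Cd^2+: 46 e⁻, Z=48, Ag^+: 46 e⁻, Z=47, Au^+: 78 e⁻, Z=79. Sn^4+ < In^3+ (both 46 e⁻, Z=50>49); In^3+ < Cd^2+ (both 46 e⁻, Z=49>48); Cd^2+ < Ag^+ (isoelectronic, higher Z=48 is smaller); Ag^+ < Au^+ (same group, 1 shell fewer).
Relative to In^3+, the ions that are smaller are Sn^4+. Count: 1.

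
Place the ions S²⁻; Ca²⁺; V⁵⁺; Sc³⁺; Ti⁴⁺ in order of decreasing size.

Isoelectronic series (18 e⁻ each). Size is set by nuclear charge: more protons means a smaller ion. V⁵⁺ (Z=23), Ti⁴⁺ (Z=22), Sc³⁺ (Z=21), Ca²⁺ (Z=20), S²⁻ (Z=16).

S²⁻ > Ca²⁺ > Sc³⁺ > Ti⁴⁺ > V⁵⁺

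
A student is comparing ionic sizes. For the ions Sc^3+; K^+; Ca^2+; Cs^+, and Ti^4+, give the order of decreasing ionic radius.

Electron counts and nuclear charges: Ti^4+ (Z=22, 18 e⁻), Sc^3+ (Z=21, 18 e⁻), Ca^2+ (Z=20, 18 e⁻), K^+ (Z=19, 18 e⁻), Cs^+ (Z=55, 54 e⁻). Ti^4+ < Sc^3+ (isoelectronic, higher Z=22 is smaller); Sc^3+ < Ca^2+ (both 18 e⁻, Z=21>20); Ca^2+ < K^+ (isoelectronic, higher Z=20 is smaller); K^+ < Cs^+ (same group, 2 shells fewer).

Cs^+ > K^+ > Ca^2+ > Sc^3+ > Ti^4+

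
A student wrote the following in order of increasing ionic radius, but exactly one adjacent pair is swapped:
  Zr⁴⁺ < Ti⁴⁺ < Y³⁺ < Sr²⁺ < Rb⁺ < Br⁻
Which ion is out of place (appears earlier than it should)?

Zr⁴⁺

Scanning neighbour by neighbour, only Zr⁴⁺/Ti⁴⁺ violates a trend: both in group 4 with the same charge; Ti⁴⁺ (period 4) has the smaller radius. That makes Zr⁴⁺ the one sitting a position early relative to where it belongs.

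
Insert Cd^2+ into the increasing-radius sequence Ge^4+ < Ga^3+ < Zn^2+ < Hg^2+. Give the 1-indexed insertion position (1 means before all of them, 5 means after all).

4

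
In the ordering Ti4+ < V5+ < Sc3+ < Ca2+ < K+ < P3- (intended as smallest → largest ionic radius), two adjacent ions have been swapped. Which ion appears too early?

Check each adjacent pair. Ti4+ and V5+ are reversed: V5+ and Ti4+ share 18 electrons; the higher nuclear charge on V (Z=23) contracts it more, so V5+ < Ti4+. No other neighbouring pair contradicts the periodic trends, so Ti4+ is the ion listed too early.

Ti4+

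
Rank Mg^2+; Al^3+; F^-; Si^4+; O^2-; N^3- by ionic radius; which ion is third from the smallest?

Mg^2+

Isoelectronic series (10 e⁻ each). Size is set by nuclear charge: more protons means a smaller ion. Si^4+ (Z=14), Al^3+ (Z=13), Mg^2+ (Z=12), F^- (Z=9), O^2- (Z=8), N^3- (Z=7).
Ordering: Si^4+ < Al^3+ < Mg^2+ < F^- < O^2- < N^3-. The third smallest is Mg^2+.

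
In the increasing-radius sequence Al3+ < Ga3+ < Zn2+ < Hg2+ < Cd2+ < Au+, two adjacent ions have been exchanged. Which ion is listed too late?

Compare adjacent ions: same group and charge — period 5 sits above period 6, so Cd2+ is smaller — yet in this increasing list Hg2+ sits before Cd2+. Nothing else is reversed, so Cd2+ should move one place to the left.

Cd2+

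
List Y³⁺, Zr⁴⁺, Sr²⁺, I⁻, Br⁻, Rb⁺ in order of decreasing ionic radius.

First list Z and electron count for each: Zr⁴⁺: 36 e⁻, Z=40, Y³⁺: 36 e⁻, Z=39, Sr²⁺: 36 e⁻, Z=38, Rb⁺: 36 e⁻, Z=37, Br⁻: 36 e⁻, Z=35, I⁻: 54 e⁻, Z=53. Zr⁴⁺ < Y³⁺ (both 36 e⁻, Z=40>39); Y³⁺ < Sr²⁺ (both 36 e⁻, Z=39>38); Sr²⁺ < Rb⁺ (isoelectronic, higher Z=38 is smaller); Rb⁺ < Br⁻ (isoelectronic, higher Z=37 is smaller); Br⁻ < I⁻ (same group, 1 shell fewer).

I⁻ > Br⁻ > Rb⁺ > Sr²⁺ > Y³⁺ > Zr⁴⁺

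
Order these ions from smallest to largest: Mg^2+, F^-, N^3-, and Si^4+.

Si^4+ < Mg^2+ < F^- < N^3-

These species are isoelectronic with 10 electrons. The only difference is the number of protons: Si^4+ (Z=14), Mg^2+ (Z=12), F^- (Z=9), N^3- (Z=7). The strongest nuclear pull (Si^4+) gives the smallest ion.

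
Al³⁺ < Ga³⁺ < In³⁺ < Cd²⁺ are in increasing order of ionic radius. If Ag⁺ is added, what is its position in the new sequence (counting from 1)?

Al³⁺ has 10 e⁻ (Z=13), Ga³⁺ has 28 e⁻ (Z=31), In³⁺ has 46 e⁻ (Z=49), Cd²⁺ has 46 e⁻ (Z=48), Ag⁺ has 46 e⁻ (Z=47). Al³⁺ < Ga³⁺ (same group, period 3 vs 4); Ga³⁺ < In³⁺ (same group, period 4 vs 5); In³⁺ < Cd²⁺ (isoelectronic, higher Z=49 is smaller); Cd²⁺ < Ag⁺ (both 46 e⁻, Z=48>47).
With Ag⁺ included the full order is Al³⁺ < Ga³⁺ < In³⁺ < Cd²⁺ < Ag⁺, so it takes position 5.

5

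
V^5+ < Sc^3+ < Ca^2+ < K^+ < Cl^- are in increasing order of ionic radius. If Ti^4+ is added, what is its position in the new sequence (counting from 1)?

These species are isoelectronic with 18 electrons. The only difference is the number of protons: V^5+ (Z=23), Ti^4+ (Z=22), Sc^3+ (Z=21), Ca^2+ (Z=20), K^+ (Z=19), Cl^- (Z=17). The strongest nuclear pull (V^5+) gives the smallest ion.
Putting Ti^4+ in gives V^5+ < Ti^4+ < Sc^3+ < Ca^2+ < K^+ < Cl^-; it lands at slot 2.

2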